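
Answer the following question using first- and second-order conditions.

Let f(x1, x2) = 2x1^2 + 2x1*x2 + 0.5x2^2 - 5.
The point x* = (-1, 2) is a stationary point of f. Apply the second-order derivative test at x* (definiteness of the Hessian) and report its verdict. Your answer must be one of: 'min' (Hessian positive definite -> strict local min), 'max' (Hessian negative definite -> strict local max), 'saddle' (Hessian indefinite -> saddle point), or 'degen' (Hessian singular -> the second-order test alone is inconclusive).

Compute the Hessian H = grad^2 f:
  H = [[4, 2], [2, 1]]
Verify stationarity: grad f(x*) = H x* + g = (0, 0).
Eigenvalues of H: 0, 5.
H has a zero eigenvalue (singular; positive semidefinite but not definite), so H is neither positive definite, negative definite, nor indefinite. The second-order test alone is inconclusive -> degen.
(Indeed, f is constant along the null direction of H through x*, so x* is not a strict local extremum.)

degen


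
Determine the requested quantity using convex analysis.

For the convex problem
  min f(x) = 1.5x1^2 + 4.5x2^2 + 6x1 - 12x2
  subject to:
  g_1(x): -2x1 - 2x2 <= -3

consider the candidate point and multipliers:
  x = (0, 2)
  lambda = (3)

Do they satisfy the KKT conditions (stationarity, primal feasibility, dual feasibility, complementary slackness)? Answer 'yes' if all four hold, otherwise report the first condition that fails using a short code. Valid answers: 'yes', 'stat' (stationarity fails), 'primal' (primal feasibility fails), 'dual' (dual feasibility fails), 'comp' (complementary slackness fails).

Gradient of f: grad f(x) = Q x + c = (6, 6)
Constraint values g_i(x) = a_i^T x - b_i:
  g_1((0, 2)) = -1
Stationarity residual: grad f(x) + sum_i lambda_i a_i = (0, 0)
  -> stationarity OK
Primal feasibility (all g_i <= 0): OK
Dual feasibility (all lambda_i >= 0): OK
Complementary slackness (lambda_i * g_i(x) = 0 for all i): FAILS

Verdict: the first failing condition is complementary_slackness -> comp.

comp


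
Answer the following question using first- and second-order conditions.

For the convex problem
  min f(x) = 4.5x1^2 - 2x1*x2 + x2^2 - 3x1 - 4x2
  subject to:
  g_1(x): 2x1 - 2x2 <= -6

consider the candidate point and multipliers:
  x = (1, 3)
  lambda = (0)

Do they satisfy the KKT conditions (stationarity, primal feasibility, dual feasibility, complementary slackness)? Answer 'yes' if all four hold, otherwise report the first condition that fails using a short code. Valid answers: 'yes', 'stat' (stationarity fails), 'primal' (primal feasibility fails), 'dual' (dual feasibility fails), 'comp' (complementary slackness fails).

Gradient of f: grad f(x) = Q x + c = (0, 0)
Constraint values g_i(x) = a_i^T x - b_i:
  g_1((1, 3)) = 2
Stationarity residual: grad f(x) + sum_i lambda_i a_i = (0, 0)
  -> stationarity OK
Primal feasibility (all g_i <= 0): FAILS
Dual feasibility (all lambda_i >= 0): OK
Complementary slackness (lambda_i * g_i(x) = 0 for all i): OK

Verdict: the first failing condition is primal_feasibility -> primal.

primal


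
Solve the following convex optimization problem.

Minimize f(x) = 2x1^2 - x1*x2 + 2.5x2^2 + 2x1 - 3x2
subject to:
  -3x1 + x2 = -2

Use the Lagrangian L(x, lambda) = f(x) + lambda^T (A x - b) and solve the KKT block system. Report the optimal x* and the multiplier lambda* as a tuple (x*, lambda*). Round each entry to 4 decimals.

Form the Lagrangian:
  L(x, lambda) = (1/2) x^T Q x + c^T x + lambda^T (A x - b)
Stationarity (grad_x L = 0): Q x + c + A^T lambda = 0.
Primal feasibility: A x = b.

This gives the KKT block system:
  [ Q   A^T ] [ x     ]   [-c ]
  [ A    0  ] [ lambda ] = [ b ]

Solving the linear system:
  x*      = (0.814, 0.4419)
  lambda* = (1.6047)
  f(x*)   = 1.7558

x* = (0.814, 0.4419), lambda* = (1.6047)


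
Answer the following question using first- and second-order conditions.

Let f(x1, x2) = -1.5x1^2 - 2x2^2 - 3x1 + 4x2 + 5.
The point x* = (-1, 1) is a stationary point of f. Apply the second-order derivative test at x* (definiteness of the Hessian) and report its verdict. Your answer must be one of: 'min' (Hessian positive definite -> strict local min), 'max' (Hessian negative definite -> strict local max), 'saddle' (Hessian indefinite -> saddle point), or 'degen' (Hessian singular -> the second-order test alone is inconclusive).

Compute the Hessian H = grad^2 f:
  H = [[-3, 0], [0, -4]]
Verify stationarity: grad f(x*) = H x* + g = (0, 0).
Eigenvalues of H: -4, -3.
Both eigenvalues < 0, so H is negative definite -> x* is a strict local max.

max


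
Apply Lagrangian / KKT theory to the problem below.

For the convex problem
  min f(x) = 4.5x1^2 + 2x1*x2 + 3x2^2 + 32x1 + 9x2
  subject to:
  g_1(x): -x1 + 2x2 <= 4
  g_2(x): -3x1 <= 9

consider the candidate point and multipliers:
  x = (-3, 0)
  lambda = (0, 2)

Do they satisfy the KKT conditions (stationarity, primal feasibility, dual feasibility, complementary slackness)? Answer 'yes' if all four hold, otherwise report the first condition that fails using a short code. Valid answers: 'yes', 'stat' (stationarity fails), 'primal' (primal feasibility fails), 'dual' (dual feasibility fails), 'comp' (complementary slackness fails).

Gradient of f: grad f(x) = Q x + c = (5, 3)
Constraint values g_i(x) = a_i^T x - b_i:
  g_1((-3, 0)) = -1
  g_2((-3, 0)) = 0
Stationarity residual: grad f(x) + sum_i lambda_i a_i = (-1, 3)
  -> stationarity FAILS
Primal feasibility (all g_i <= 0): OK
Dual feasibility (all lambda_i >= 0): OK
Complementary slackness (lambda_i * g_i(x) = 0 for all i): OK

Verdict: the first failing condition is stationarity -> stat.

stat


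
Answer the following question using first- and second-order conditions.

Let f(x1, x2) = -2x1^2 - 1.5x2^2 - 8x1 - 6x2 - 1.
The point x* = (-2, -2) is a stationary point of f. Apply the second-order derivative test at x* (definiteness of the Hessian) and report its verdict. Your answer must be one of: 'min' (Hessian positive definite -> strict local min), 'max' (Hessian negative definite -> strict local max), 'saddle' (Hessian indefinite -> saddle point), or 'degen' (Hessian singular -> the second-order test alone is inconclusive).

Compute the Hessian H = grad^2 f:
  H = [[-4, 0], [0, -3]]
Verify stationarity: grad f(x*) = H x* + g = (0, 0).
Eigenvalues of H: -4, -3.
Both eigenvalues < 0, so H is negative definite -> x* is a strict local max.

max


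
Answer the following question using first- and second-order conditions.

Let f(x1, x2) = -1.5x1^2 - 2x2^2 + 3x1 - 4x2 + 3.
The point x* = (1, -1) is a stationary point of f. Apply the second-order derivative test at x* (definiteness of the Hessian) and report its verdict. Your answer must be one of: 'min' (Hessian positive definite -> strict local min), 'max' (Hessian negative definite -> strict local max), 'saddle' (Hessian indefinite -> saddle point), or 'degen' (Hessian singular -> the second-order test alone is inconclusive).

Compute the Hessian H = grad^2 f:
  H = [[-3, 0], [0, -4]]
Verify stationarity: grad f(x*) = H x* + g = (0, 0).
Eigenvalues of H: -4, -3.
Both eigenvalues < 0, so H is negative definite -> x* is a strict local max.

max


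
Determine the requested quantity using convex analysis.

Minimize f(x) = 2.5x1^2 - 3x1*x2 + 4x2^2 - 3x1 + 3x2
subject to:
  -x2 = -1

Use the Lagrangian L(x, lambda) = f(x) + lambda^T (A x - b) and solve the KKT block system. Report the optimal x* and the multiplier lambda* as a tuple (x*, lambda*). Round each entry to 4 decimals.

Form the Lagrangian:
  L(x, lambda) = (1/2) x^T Q x + c^T x + lambda^T (A x - b)
Stationarity (grad_x L = 0): Q x + c + A^T lambda = 0.
Primal feasibility: A x = b.

This gives the KKT block system:
  [ Q   A^T ] [ x     ]   [-c ]
  [ A    0  ] [ lambda ] = [ b ]

Solving the linear system:
  x*      = (1.2, 1)
  lambda* = (7.4)
  f(x*)   = 3.4

x* = (1.2, 1), lambda* = (7.4)


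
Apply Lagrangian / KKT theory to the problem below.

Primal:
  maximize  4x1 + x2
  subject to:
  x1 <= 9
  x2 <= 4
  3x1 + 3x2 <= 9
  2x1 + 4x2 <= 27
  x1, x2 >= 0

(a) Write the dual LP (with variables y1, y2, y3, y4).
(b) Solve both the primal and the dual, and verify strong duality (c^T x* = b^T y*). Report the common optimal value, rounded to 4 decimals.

The standard primal-dual pair for 'max c^T x s.t. A x <= b, x >= 0' is:
  Dual:  min b^T y  s.t.  A^T y >= c,  y >= 0.

So the dual LP is:
  minimize  9y1 + 4y2 + 9y3 + 27y4
  subject to:
    y1 + 3y3 + 2y4 >= 4
    y2 + 3y3 + 4y4 >= 1
    y1, y2, y3, y4 >= 0

Solving the primal: x* = (3, 0).
  primal value c^T x* = 12.
Solving the dual: y* = (0, 0, 1.3333, 0).
  dual value b^T y* = 12.
Strong duality: c^T x* = b^T y*. Confirmed.

12


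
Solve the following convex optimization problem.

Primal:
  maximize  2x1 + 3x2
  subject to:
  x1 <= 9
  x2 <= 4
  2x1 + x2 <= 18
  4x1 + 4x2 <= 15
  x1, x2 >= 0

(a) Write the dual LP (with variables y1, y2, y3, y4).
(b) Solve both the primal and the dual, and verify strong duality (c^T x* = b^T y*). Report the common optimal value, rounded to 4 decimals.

The standard primal-dual pair for 'max c^T x s.t. A x <= b, x >= 0' is:
  Dual:  min b^T y  s.t.  A^T y >= c,  y >= 0.

So the dual LP is:
  minimize  9y1 + 4y2 + 18y3 + 15y4
  subject to:
    y1 + 2y3 + 4y4 >= 2
    y2 + y3 + 4y4 >= 3
    y1, y2, y3, y4 >= 0

Solving the primal: x* = (0, 3.75).
  primal value c^T x* = 11.25.
Solving the dual: y* = (0, 0, 0, 0.75).
  dual value b^T y* = 11.25.
Strong duality: c^T x* = b^T y*. Confirmed.

11.25


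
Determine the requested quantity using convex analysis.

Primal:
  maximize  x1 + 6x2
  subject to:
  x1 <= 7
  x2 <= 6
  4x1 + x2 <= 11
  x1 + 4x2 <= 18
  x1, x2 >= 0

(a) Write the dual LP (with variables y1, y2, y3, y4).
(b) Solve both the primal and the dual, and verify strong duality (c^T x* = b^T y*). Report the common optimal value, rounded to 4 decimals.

The standard primal-dual pair for 'max c^T x s.t. A x <= b, x >= 0' is:
  Dual:  min b^T y  s.t.  A^T y >= c,  y >= 0.

So the dual LP is:
  minimize  7y1 + 6y2 + 11y3 + 18y4
  subject to:
    y1 + 4y3 + y4 >= 1
    y2 + y3 + 4y4 >= 6
    y1, y2, y3, y4 >= 0

Solving the primal: x* = (0, 4.5).
  primal value c^T x* = 27.
Solving the dual: y* = (0, 0, 0, 1.5).
  dual value b^T y* = 27.
Strong duality: c^T x* = b^T y*. Confirmed.

27


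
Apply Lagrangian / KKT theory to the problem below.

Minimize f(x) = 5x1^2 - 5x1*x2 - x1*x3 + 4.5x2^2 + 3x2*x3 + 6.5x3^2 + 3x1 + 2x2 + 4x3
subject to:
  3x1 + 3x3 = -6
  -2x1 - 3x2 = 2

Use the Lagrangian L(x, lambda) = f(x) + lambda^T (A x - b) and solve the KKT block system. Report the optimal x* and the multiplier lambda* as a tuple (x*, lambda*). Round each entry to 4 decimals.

Form the Lagrangian:
  L(x, lambda) = (1/2) x^T Q x + c^T x + lambda^T (A x - b)
Stationarity (grad_x L = 0): Q x + c + A^T lambda = 0.
Primal feasibility: A x = b.

This gives the KKT block system:
  [ Q   A^T ] [ x     ]   [-c ]
  [ A    0  ] [ lambda ] = [ b ]

Solving the linear system:
  x*      = (-0.9832, -0.0112, -1.0168)
  lambda* = (2.7563, 1.2549)
  f(x*)   = 3.4944

x* = (-0.9832, -0.0112, -1.0168), lambda* = (2.7563, 1.2549)


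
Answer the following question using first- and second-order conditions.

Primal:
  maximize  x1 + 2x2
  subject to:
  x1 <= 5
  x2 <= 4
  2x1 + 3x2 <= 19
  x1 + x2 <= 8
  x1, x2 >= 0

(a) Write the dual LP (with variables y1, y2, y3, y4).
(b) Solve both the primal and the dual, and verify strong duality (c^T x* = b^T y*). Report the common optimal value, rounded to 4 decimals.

The standard primal-dual pair for 'max c^T x s.t. A x <= b, x >= 0' is:
  Dual:  min b^T y  s.t.  A^T y >= c,  y >= 0.

So the dual LP is:
  minimize  5y1 + 4y2 + 19y3 + 8y4
  subject to:
    y1 + 2y3 + y4 >= 1
    y2 + 3y3 + y4 >= 2
    y1, y2, y3, y4 >= 0

Solving the primal: x* = (3.5, 4).
  primal value c^T x* = 11.5.
Solving the dual: y* = (0, 0.5, 0.5, 0).
  dual value b^T y* = 11.5.
Strong duality: c^T x* = b^T y*. Confirmed.

11.5


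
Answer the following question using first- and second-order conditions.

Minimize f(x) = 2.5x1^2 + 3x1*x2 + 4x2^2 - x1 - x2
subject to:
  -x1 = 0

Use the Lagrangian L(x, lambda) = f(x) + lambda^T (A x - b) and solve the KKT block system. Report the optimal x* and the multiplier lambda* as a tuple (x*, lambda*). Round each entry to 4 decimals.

Form the Lagrangian:
  L(x, lambda) = (1/2) x^T Q x + c^T x + lambda^T (A x - b)
Stationarity (grad_x L = 0): Q x + c + A^T lambda = 0.
Primal feasibility: A x = b.

This gives the KKT block system:
  [ Q   A^T ] [ x     ]   [-c ]
  [ A    0  ] [ lambda ] = [ b ]

Solving the linear system:
  x*      = (0, 0.125)
  lambda* = (-0.625)
  f(x*)   = -0.0625

x* = (0, 0.125), lambda* = (-0.625)


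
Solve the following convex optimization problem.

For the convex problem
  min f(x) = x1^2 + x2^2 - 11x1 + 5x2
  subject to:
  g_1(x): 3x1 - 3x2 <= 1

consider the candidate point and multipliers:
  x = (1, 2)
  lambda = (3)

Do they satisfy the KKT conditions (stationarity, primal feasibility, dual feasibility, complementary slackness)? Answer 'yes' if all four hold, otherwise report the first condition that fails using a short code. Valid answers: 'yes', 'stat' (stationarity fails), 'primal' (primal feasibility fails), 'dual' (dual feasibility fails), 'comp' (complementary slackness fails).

Gradient of f: grad f(x) = Q x + c = (-9, 9)
Constraint values g_i(x) = a_i^T x - b_i:
  g_1((1, 2)) = -4
Stationarity residual: grad f(x) + sum_i lambda_i a_i = (0, 0)
  -> stationarity OK
Primal feasibility (all g_i <= 0): OK
Dual feasibility (all lambda_i >= 0): OK
Complementary slackness (lambda_i * g_i(x) = 0 for all i): FAILS

Verdict: the first failing condition is complementary_slackness -> comp.

comp


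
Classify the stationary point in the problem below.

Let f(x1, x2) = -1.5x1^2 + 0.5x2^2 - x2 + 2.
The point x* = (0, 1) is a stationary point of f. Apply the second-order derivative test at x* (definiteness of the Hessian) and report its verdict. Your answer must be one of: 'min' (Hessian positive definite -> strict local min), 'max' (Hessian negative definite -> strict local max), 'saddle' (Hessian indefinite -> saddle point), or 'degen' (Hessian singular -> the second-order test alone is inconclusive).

Compute the Hessian H = grad^2 f:
  H = [[-3, 0], [0, 1]]
Verify stationarity: grad f(x*) = H x* + g = (0, 0).
Eigenvalues of H: -3, 1.
Eigenvalues have mixed signs, so H is indefinite -> x* is a saddle point.

saddle


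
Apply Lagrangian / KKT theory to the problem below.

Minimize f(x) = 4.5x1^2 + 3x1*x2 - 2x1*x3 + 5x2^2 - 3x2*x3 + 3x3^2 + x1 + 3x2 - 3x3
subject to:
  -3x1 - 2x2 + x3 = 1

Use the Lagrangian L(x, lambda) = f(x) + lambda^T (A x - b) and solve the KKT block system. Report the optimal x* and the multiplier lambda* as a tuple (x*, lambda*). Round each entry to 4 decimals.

Form the Lagrangian:
  L(x, lambda) = (1/2) x^T Q x + c^T x + lambda^T (A x - b)
Stationarity (grad_x L = 0): Q x + c + A^T lambda = 0.
Primal feasibility: A x = b.

This gives the KKT block system:
  [ Q   A^T ] [ x     ]   [-c ]
  [ A    0  ] [ lambda ] = [ b ]

Solving the linear system:
  x*      = (-0.0448, -0.2197, 0.426)
  lambda* = (-0.3049)
  f(x*)   = -0.8386

x* = (-0.0448, -0.2197, 0.426), lambda* = (-0.3049)


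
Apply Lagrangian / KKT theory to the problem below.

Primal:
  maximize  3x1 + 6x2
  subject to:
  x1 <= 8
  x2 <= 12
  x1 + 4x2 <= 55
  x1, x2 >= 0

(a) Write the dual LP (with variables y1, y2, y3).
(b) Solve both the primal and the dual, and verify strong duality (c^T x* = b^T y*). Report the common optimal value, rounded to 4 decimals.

The standard primal-dual pair for 'max c^T x s.t. A x <= b, x >= 0' is:
  Dual:  min b^T y  s.t.  A^T y >= c,  y >= 0.

So the dual LP is:
  minimize  8y1 + 12y2 + 55y3
  subject to:
    y1 + y3 >= 3
    y2 + 4y3 >= 6
    y1, y2, y3 >= 0

Solving the primal: x* = (8, 11.75).
  primal value c^T x* = 94.5.
Solving the dual: y* = (1.5, 0, 1.5).
  dual value b^T y* = 94.5.
Strong duality: c^T x* = b^T y*. Confirmed.

94.5


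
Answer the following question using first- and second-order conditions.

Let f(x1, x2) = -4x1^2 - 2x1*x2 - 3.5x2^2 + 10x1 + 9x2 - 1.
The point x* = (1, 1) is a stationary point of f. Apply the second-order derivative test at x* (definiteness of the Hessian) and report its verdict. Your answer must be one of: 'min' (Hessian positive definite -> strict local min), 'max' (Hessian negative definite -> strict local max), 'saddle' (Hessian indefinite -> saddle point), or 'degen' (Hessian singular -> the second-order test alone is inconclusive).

Compute the Hessian H = grad^2 f:
  H = [[-8, -2], [-2, -7]]
Verify stationarity: grad f(x*) = H x* + g = (0, 0).
Eigenvalues of H: -9.5616, -5.4384.
Both eigenvalues < 0, so H is negative definite -> x* is a strict local max.

max


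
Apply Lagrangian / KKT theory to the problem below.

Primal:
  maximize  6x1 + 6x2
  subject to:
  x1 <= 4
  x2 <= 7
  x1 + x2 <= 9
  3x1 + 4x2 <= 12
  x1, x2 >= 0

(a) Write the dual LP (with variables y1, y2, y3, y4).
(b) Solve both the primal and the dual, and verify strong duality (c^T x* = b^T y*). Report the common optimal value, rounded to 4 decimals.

The standard primal-dual pair for 'max c^T x s.t. A x <= b, x >= 0' is:
  Dual:  min b^T y  s.t.  A^T y >= c,  y >= 0.

So the dual LP is:
  minimize  4y1 + 7y2 + 9y3 + 12y4
  subject to:
    y1 + y3 + 3y4 >= 6
    y2 + y3 + 4y4 >= 6
    y1, y2, y3, y4 >= 0

Solving the primal: x* = (4, 0).
  primal value c^T x* = 24.
Solving the dual: y* = (1.5, 0, 0, 1.5).
  dual value b^T y* = 24.
Strong duality: c^T x* = b^T y*. Confirmed.

24


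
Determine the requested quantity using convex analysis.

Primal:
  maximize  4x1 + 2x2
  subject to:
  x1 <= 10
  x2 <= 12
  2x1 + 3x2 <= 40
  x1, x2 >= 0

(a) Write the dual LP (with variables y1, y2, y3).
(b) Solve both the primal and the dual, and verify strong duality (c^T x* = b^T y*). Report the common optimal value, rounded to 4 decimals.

The standard primal-dual pair for 'max c^T x s.t. A x <= b, x >= 0' is:
  Dual:  min b^T y  s.t.  A^T y >= c,  y >= 0.

So the dual LP is:
  minimize  10y1 + 12y2 + 40y3
  subject to:
    y1 + 2y3 >= 4
    y2 + 3y3 >= 2
    y1, y2, y3 >= 0

Solving the primal: x* = (10, 6.6667).
  primal value c^T x* = 53.3333.
Solving the dual: y* = (2.6667, 0, 0.6667).
  dual value b^T y* = 53.3333.
Strong duality: c^T x* = b^T y*. Confirmed.

53.3333


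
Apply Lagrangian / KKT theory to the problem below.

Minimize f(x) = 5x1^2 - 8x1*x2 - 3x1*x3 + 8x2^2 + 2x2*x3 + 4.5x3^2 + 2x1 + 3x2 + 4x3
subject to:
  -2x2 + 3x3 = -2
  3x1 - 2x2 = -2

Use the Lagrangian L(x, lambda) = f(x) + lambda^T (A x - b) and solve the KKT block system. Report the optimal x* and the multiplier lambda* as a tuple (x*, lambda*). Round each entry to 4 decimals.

Form the Lagrangian:
  L(x, lambda) = (1/2) x^T Q x + c^T x + lambda^T (A x - b)
Stationarity (grad_x L = 0): Q x + c + A^T lambda = 0.
Primal feasibility: A x = b.

This gives the KKT block system:
  [ Q   A^T ] [ x     ]   [-c ]
  [ A    0  ] [ lambda ] = [ b ]

Solving the linear system:
  x*      = (-0.9194, -0.379, -0.9194)
  lambda* = (0.7581, 0.4677)
  f(x*)   = -2.1008

x* = (-0.9194, -0.379, -0.9194), lambda* = (0.7581, 0.4677)


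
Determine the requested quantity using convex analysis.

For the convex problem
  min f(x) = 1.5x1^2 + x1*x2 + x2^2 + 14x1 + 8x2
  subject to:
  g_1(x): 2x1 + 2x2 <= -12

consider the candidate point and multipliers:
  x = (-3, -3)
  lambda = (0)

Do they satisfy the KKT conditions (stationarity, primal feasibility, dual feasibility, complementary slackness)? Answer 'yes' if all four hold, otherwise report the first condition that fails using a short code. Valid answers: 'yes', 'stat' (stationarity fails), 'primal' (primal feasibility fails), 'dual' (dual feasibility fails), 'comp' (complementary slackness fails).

Gradient of f: grad f(x) = Q x + c = (2, -1)
Constraint values g_i(x) = a_i^T x - b_i:
  g_1((-3, -3)) = 0
Stationarity residual: grad f(x) + sum_i lambda_i a_i = (2, -1)
  -> stationarity FAILS
Primal feasibility (all g_i <= 0): OK
Dual feasibility (all lambda_i >= 0): OK
Complementary slackness (lambda_i * g_i(x) = 0 for all i): OK

Verdict: the first failing condition is stationarity -> stat.

stat


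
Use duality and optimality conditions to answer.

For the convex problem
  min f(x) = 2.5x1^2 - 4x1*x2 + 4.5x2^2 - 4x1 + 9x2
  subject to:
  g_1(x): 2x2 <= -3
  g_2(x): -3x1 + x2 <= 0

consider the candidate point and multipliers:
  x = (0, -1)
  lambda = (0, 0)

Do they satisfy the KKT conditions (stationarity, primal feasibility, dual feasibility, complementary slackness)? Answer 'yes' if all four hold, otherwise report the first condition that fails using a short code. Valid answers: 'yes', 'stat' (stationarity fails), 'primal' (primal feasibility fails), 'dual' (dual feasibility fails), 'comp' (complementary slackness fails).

Gradient of f: grad f(x) = Q x + c = (0, 0)
Constraint values g_i(x) = a_i^T x - b_i:
  g_1((0, -1)) = 1
  g_2((0, -1)) = -1
Stationarity residual: grad f(x) + sum_i lambda_i a_i = (0, 0)
  -> stationarity OK
Primal feasibility (all g_i <= 0): FAILS
Dual feasibility (all lambda_i >= 0): OK
Complementary slackness (lambda_i * g_i(x) = 0 for all i): OK

Verdict: the first failing condition is primal_feasibility -> primal.

primal


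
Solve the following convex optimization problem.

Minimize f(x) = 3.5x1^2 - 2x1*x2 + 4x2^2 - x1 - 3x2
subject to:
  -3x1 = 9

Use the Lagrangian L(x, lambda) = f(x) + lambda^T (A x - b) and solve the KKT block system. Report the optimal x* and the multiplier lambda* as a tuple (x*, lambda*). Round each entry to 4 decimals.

Form the Lagrangian:
  L(x, lambda) = (1/2) x^T Q x + c^T x + lambda^T (A x - b)
Stationarity (grad_x L = 0): Q x + c + A^T lambda = 0.
Primal feasibility: A x = b.

This gives the KKT block system:
  [ Q   A^T ] [ x     ]   [-c ]
  [ A    0  ] [ lambda ] = [ b ]

Solving the linear system:
  x*      = (-3, -0.375)
  lambda* = (-7.0833)
  f(x*)   = 33.9375

x* = (-3, -0.375), lambda* = (-7.0833)


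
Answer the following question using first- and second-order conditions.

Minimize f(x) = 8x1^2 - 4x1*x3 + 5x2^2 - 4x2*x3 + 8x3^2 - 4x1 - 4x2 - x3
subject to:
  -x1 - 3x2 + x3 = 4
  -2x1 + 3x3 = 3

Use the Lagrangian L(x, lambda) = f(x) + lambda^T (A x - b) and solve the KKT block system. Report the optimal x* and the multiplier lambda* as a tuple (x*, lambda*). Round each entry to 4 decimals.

Form the Lagrangian:
  L(x, lambda) = (1/2) x^T Q x + c^T x + lambda^T (A x - b)
Stationarity (grad_x L = 0): Q x + c + A^T lambda = 0.
Primal feasibility: A x = b.

This gives the KKT block system:
  [ Q   A^T ] [ x     ]   [-c ]
  [ A    0  ] [ lambda ] = [ b ]

Solving the linear system:
  x*      = (-0.3605, -0.9599, 0.7597)
  lambda* = (-5.5461, -3.6302)
  f(x*)   = 18.7984

x* = (-0.3605, -0.9599, 0.7597), lambda* = (-5.5461, -3.6302)


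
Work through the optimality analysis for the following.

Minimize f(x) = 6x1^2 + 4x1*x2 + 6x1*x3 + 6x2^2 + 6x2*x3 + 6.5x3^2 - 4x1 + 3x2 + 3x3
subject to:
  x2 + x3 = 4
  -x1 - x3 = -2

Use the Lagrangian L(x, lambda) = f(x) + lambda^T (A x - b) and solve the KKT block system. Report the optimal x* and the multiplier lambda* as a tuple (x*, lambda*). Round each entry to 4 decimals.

Form the Lagrangian:
  L(x, lambda) = (1/2) x^T Q x + c^T x + lambda^T (A x - b)
Stationarity (grad_x L = 0): Q x + c + A^T lambda = 0.
Primal feasibility: A x = b.

This gives the KKT block system:
  [ Q   A^T ] [ x     ]   [-c ]
  [ A    0  ] [ lambda ] = [ b ]

Solving the linear system:
  x*      = (-0.6667, 1.3333, 2.6667)
  lambda* = (-32.3333, 9.3333)
  f(x*)   = 81.3333

x* = (-0.6667, 1.3333, 2.6667), lambda* = (-32.3333, 9.3333)


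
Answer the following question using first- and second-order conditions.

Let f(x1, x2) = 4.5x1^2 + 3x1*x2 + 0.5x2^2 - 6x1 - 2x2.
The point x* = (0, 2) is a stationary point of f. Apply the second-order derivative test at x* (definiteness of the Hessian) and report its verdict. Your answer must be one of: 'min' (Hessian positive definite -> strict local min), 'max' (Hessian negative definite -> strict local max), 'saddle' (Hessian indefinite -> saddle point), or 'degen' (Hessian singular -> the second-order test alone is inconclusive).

Compute the Hessian H = grad^2 f:
  H = [[9, 3], [3, 1]]
Verify stationarity: grad f(x*) = H x* + g = (0, 0).
Eigenvalues of H: 0, 10.
H has a zero eigenvalue (singular; positive semidefinite but not definite), so H is neither positive definite, negative definite, nor indefinite. The second-order test alone is inconclusive -> degen.
(Indeed, f is constant along the null direction of H through x*, so x* is not a strict local extremum.)

degen


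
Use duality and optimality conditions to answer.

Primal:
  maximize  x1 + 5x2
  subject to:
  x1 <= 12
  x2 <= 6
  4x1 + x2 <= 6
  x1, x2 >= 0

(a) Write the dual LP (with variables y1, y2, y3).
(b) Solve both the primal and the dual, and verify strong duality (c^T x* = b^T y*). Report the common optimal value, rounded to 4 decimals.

The standard primal-dual pair for 'max c^T x s.t. A x <= b, x >= 0' is:
  Dual:  min b^T y  s.t.  A^T y >= c,  y >= 0.

So the dual LP is:
  minimize  12y1 + 6y2 + 6y3
  subject to:
    y1 + 4y3 >= 1
    y2 + y3 >= 5
    y1, y2, y3 >= 0

Solving the primal: x* = (0, 6).
  primal value c^T x* = 30.
Solving the dual: y* = (0, 4.75, 0.25).
  dual value b^T y* = 30.
Strong duality: c^T x* = b^T y*. Confirmed.

30


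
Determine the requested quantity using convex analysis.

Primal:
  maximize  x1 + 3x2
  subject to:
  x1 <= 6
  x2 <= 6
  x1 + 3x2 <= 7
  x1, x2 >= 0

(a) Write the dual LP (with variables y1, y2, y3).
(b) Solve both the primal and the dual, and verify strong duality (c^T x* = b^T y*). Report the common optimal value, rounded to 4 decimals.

The standard primal-dual pair for 'max c^T x s.t. A x <= b, x >= 0' is:
  Dual:  min b^T y  s.t.  A^T y >= c,  y >= 0.

So the dual LP is:
  minimize  6y1 + 6y2 + 7y3
  subject to:
    y1 + y3 >= 1
    y2 + 3y3 >= 3
    y1, y2, y3 >= 0

Solving the primal: x* = (0, 2.3333).
  primal value c^T x* = 7.
Solving the dual: y* = (0, 0, 1).
  dual value b^T y* = 7.
Strong duality: c^T x* = b^T y*. Confirmed.

7


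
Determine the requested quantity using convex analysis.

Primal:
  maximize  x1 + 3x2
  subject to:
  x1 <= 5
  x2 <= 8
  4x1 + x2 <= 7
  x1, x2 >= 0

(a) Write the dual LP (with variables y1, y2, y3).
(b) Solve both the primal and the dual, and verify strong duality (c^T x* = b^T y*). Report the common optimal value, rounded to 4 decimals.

The standard primal-dual pair for 'max c^T x s.t. A x <= b, x >= 0' is:
  Dual:  min b^T y  s.t.  A^T y >= c,  y >= 0.

So the dual LP is:
  minimize  5y1 + 8y2 + 7y3
  subject to:
    y1 + 4y3 >= 1
    y2 + y3 >= 3
    y1, y2, y3 >= 0

Solving the primal: x* = (0, 7).
  primal value c^T x* = 21.
Solving the dual: y* = (0, 0, 3).
  dual value b^T y* = 21.
Strong duality: c^T x* = b^T y*. Confirmed.

21


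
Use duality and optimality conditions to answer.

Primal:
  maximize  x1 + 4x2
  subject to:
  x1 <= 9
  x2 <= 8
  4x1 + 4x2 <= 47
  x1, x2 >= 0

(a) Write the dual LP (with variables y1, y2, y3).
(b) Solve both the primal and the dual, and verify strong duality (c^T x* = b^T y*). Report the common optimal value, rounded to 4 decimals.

The standard primal-dual pair for 'max c^T x s.t. A x <= b, x >= 0' is:
  Dual:  min b^T y  s.t.  A^T y >= c,  y >= 0.

So the dual LP is:
  minimize  9y1 + 8y2 + 47y3
  subject to:
    y1 + 4y3 >= 1
    y2 + 4y3 >= 4
    y1, y2, y3 >= 0

Solving the primal: x* = (3.75, 8).
  primal value c^T x* = 35.75.
Solving the dual: y* = (0, 3, 0.25).
  dual value b^T y* = 35.75.
Strong duality: c^T x* = b^T y*. Confirmed.

35.75


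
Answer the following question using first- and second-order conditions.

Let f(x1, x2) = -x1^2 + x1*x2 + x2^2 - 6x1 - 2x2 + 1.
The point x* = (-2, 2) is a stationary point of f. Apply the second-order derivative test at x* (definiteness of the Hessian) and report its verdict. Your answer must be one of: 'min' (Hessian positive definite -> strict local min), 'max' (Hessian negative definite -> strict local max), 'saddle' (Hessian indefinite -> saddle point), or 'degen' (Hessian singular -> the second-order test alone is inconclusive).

Compute the Hessian H = grad^2 f:
  H = [[-2, 1], [1, 2]]
Verify stationarity: grad f(x*) = H x* + g = (0, 0).
Eigenvalues of H: -2.2361, 2.2361.
Eigenvalues have mixed signs, so H is indefinite -> x* is a saddle point.

saddle


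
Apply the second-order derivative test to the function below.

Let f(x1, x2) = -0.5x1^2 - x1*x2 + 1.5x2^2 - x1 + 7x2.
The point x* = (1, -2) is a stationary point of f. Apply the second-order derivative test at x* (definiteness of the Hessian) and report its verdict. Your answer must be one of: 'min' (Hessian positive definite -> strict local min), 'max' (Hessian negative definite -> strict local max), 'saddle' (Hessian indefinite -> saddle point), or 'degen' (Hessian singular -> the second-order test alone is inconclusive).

Compute the Hessian H = grad^2 f:
  H = [[-1, -1], [-1, 3]]
Verify stationarity: grad f(x*) = H x* + g = (0, 0).
Eigenvalues of H: -1.2361, 3.2361.
Eigenvalues have mixed signs, so H is indefinite -> x* is a saddle point.

saddle


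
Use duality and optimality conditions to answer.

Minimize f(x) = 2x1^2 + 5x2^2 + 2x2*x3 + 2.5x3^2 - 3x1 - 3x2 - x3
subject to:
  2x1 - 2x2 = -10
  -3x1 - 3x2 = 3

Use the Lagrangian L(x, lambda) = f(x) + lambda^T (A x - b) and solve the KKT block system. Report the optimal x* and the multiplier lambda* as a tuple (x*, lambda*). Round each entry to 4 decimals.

Form the Lagrangian:
  L(x, lambda) = (1/2) x^T Q x + c^T x + lambda^T (A x - b)
Stationarity (grad_x L = 0): Q x + c + A^T lambda = 0.
Primal feasibility: A x = b.

This gives the KKT block system:
  [ Q   A^T ] [ x     ]   [-c ]
  [ A    0  ] [ lambda ] = [ b ]

Solving the linear system:
  x*      = (-3, 2, -0.6)
  lambda* = (7.7, 0.1333)
  f(x*)   = 40.1

x* = (-3, 2, -0.6), lambda* = (7.7, 0.1333)


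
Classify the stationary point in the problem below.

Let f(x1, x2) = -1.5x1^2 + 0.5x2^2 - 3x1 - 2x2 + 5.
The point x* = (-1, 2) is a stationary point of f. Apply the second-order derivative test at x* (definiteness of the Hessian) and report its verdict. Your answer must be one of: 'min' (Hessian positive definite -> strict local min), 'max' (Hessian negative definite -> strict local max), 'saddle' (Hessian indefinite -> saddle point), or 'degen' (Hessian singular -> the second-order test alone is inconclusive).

Compute the Hessian H = grad^2 f:
  H = [[-3, 0], [0, 1]]
Verify stationarity: grad f(x*) = H x* + g = (0, 0).
Eigenvalues of H: -3, 1.
Eigenvalues have mixed signs, so H is indefinite -> x* is a saddle point.

saddle


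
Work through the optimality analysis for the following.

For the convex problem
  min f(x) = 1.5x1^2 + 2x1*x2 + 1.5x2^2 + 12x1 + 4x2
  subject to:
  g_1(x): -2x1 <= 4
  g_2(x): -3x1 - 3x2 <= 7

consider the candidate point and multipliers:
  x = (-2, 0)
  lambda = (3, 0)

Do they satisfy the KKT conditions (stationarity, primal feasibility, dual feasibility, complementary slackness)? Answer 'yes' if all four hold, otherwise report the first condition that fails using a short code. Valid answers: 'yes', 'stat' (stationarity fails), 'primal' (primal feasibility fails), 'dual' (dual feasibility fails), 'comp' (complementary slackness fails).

Gradient of f: grad f(x) = Q x + c = (6, 0)
Constraint values g_i(x) = a_i^T x - b_i:
  g_1((-2, 0)) = 0
  g_2((-2, 0)) = -1
Stationarity residual: grad f(x) + sum_i lambda_i a_i = (0, 0)
  -> stationarity OK
Primal feasibility (all g_i <= 0): OK
Dual feasibility (all lambda_i >= 0): OK
Complementary slackness (lambda_i * g_i(x) = 0 for all i): OK

Verdict: yes, KKT holds.

yes


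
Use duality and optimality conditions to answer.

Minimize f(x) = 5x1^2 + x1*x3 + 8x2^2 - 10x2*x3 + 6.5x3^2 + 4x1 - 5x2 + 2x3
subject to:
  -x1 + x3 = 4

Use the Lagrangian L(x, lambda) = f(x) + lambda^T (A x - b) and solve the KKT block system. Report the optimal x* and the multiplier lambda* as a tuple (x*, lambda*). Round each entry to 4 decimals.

Form the Lagrangian:
  L(x, lambda) = (1/2) x^T Q x + c^T x + lambda^T (A x - b)
Stationarity (grad_x L = 0): Q x + c + A^T lambda = 0.
Primal feasibility: A x = b.

This gives the KKT block system:
  [ Q   A^T ] [ x     ]   [-c ]
  [ A    0  ] [ lambda ] = [ b ]

Solving the linear system:
  x*      = (-1.8067, 1.6833, 2.1933)
  lambda* = (-11.8733)
  f(x*)   = 18.1183

x* = (-1.8067, 1.6833, 2.1933), lambda* = (-11.8733)


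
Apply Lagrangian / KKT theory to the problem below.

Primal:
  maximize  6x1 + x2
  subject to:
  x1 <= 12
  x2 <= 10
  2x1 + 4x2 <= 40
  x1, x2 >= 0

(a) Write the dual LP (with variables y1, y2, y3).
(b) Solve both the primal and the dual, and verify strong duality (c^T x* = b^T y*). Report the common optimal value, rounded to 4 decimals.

The standard primal-dual pair for 'max c^T x s.t. A x <= b, x >= 0' is:
  Dual:  min b^T y  s.t.  A^T y >= c,  y >= 0.

So the dual LP is:
  minimize  12y1 + 10y2 + 40y3
  subject to:
    y1 + 2y3 >= 6
    y2 + 4y3 >= 1
    y1, y2, y3 >= 0

Solving the primal: x* = (12, 4).
  primal value c^T x* = 76.
Solving the dual: y* = (5.5, 0, 0.25).
  dual value b^T y* = 76.
Strong duality: c^T x* = b^T y*. Confirmed.

76


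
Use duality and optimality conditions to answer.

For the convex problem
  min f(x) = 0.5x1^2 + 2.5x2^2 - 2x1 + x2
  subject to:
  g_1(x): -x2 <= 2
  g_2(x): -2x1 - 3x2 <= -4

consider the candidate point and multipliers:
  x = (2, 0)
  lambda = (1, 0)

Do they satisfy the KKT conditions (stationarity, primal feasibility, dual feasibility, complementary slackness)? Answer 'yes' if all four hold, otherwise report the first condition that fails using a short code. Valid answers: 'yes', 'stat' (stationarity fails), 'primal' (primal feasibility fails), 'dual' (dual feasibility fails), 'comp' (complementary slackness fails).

Gradient of f: grad f(x) = Q x + c = (0, 1)
Constraint values g_i(x) = a_i^T x - b_i:
  g_1((2, 0)) = -2
  g_2((2, 0)) = 0
Stationarity residual: grad f(x) + sum_i lambda_i a_i = (0, 0)
  -> stationarity OK
Primal feasibility (all g_i <= 0): OK
Dual feasibility (all lambda_i >= 0): OK
Complementary slackness (lambda_i * g_i(x) = 0 for all i): FAILS

Verdict: the first failing condition is complementary_slackness -> comp.

comp


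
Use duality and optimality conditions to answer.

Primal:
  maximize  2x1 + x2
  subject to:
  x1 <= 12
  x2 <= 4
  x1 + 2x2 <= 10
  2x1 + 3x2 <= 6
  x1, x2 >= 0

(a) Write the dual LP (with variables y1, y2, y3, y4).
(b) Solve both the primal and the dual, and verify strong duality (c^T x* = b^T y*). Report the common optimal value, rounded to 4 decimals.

The standard primal-dual pair for 'max c^T x s.t. A x <= b, x >= 0' is:
  Dual:  min b^T y  s.t.  A^T y >= c,  y >= 0.

So the dual LP is:
  minimize  12y1 + 4y2 + 10y3 + 6y4
  subject to:
    y1 + y3 + 2y4 >= 2
    y2 + 2y3 + 3y4 >= 1
    y1, y2, y3, y4 >= 0

Solving the primal: x* = (3, 0).
  primal value c^T x* = 6.
Solving the dual: y* = (0, 0, 0, 1).
  dual value b^T y* = 6.
Strong duality: c^T x* = b^T y*. Confirmed.

6


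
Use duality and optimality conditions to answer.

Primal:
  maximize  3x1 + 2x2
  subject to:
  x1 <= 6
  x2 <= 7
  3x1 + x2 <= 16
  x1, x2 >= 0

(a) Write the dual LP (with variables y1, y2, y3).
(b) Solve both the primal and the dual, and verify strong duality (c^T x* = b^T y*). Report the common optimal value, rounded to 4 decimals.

The standard primal-dual pair for 'max c^T x s.t. A x <= b, x >= 0' is:
  Dual:  min b^T y  s.t.  A^T y >= c,  y >= 0.

So the dual LP is:
  minimize  6y1 + 7y2 + 16y3
  subject to:
    y1 + 3y3 >= 3
    y2 + y3 >= 2
    y1, y2, y3 >= 0

Solving the primal: x* = (3, 7).
  primal value c^T x* = 23.
Solving the dual: y* = (0, 1, 1).
  dual value b^T y* = 23.
Strong duality: c^T x* = b^T y*. Confirmed.

23


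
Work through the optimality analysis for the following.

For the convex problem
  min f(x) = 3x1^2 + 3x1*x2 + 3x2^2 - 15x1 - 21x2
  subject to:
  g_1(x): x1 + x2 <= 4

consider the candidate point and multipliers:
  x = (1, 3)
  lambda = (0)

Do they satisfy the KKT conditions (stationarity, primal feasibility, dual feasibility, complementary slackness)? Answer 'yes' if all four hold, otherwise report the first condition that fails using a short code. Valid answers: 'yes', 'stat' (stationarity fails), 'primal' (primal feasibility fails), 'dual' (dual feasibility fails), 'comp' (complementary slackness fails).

Gradient of f: grad f(x) = Q x + c = (0, 0)
Constraint values g_i(x) = a_i^T x - b_i:
  g_1((1, 3)) = 0
Stationarity residual: grad f(x) + sum_i lambda_i a_i = (0, 0)
  -> stationarity OK
Primal feasibility (all g_i <= 0): OK
Dual feasibility (all lambda_i >= 0): OK
Complementary slackness (lambda_i * g_i(x) = 0 for all i): OK

Verdict: yes, KKT holds.

yes


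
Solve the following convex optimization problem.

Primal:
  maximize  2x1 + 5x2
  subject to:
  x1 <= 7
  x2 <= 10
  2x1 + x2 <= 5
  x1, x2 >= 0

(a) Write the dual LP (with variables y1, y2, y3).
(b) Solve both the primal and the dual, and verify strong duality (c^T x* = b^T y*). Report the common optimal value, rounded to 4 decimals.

The standard primal-dual pair for 'max c^T x s.t. A x <= b, x >= 0' is:
  Dual:  min b^T y  s.t.  A^T y >= c,  y >= 0.

So the dual LP is:
  minimize  7y1 + 10y2 + 5y3
  subject to:
    y1 + 2y3 >= 2
    y2 + y3 >= 5
    y1, y2, y3 >= 0

Solving the primal: x* = (0, 5).
  primal value c^T x* = 25.
Solving the dual: y* = (0, 0, 5).
  dual value b^T y* = 25.
Strong duality: c^T x* = b^T y*. Confirmed.

25


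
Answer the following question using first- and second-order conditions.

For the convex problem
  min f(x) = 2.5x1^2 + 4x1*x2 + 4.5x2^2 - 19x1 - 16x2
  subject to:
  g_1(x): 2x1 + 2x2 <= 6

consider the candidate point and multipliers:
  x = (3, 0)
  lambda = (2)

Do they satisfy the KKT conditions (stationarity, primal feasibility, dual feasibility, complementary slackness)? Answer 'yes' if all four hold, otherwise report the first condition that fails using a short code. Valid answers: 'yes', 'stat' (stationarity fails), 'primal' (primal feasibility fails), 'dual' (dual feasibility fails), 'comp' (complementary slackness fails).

Gradient of f: grad f(x) = Q x + c = (-4, -4)
Constraint values g_i(x) = a_i^T x - b_i:
  g_1((3, 0)) = 0
Stationarity residual: grad f(x) + sum_i lambda_i a_i = (0, 0)
  -> stationarity OK
Primal feasibility (all g_i <= 0): OK
Dual feasibility (all lambda_i >= 0): OK
Complementary slackness (lambda_i * g_i(x) = 0 for all i): OK

Verdict: yes, KKT holds.

yes


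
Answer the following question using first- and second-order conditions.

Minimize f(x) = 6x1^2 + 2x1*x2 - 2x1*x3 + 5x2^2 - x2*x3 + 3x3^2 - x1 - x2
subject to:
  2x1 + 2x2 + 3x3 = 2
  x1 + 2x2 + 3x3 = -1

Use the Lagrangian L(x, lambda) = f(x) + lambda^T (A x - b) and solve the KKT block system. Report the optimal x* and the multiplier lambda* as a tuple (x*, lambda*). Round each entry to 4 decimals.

Form the Lagrangian:
  L(x, lambda) = (1/2) x^T Q x + c^T x + lambda^T (A x - b)
Stationarity (grad_x L = 0): Q x + c + A^T lambda = 0.
Primal feasibility: A x = b.

This gives the KKT block system:
  [ Q   A^T ] [ x     ]   [-c ]
  [ A    0  ] [ lambda ] = [ b ]

Solving the linear system:
  x*      = (3, -1.119, -0.5873)
  lambda* = (-36.7381, 39.5397)
  f(x*)   = 55.5675

x* = (3, -1.119, -0.5873), lambda* = (-36.7381, 39.5397)


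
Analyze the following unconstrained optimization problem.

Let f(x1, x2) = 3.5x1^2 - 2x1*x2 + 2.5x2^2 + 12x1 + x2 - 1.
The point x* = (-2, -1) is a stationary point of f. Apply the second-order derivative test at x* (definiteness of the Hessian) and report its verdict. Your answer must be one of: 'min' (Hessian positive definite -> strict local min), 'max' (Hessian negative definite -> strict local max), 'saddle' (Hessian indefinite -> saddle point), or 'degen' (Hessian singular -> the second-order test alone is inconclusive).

Compute the Hessian H = grad^2 f:
  H = [[7, -2], [-2, 5]]
Verify stationarity: grad f(x*) = H x* + g = (0, 0).
Eigenvalues of H: 3.7639, 8.2361.
Both eigenvalues > 0, so H is positive definite -> x* is a strict local min.

min
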